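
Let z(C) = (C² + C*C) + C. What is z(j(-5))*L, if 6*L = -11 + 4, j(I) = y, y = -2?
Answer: -7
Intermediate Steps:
j(I) = -2
z(C) = C + 2*C² (z(C) = (C² + C²) + C = 2*C² + C = C + 2*C²)
L = -7/6 (L = (-11 + 4)/6 = (⅙)*(-7) = -7/6 ≈ -1.1667)
z(j(-5))*L = -2*(1 + 2*(-2))*(-7/6) = -2*(1 - 4)*(-7/6) = -2*(-3)*(-7/6) = 6*(-7/6) = -7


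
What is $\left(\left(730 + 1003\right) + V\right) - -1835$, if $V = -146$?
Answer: $3422$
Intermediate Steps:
$\left(\left(730 + 1003\right) + V\right) - -1835 = \left(\left(730 + 1003\right) - 146\right) - -1835 = \left(1733 - 146\right) + 1835 = 1587 + 1835 = 3422$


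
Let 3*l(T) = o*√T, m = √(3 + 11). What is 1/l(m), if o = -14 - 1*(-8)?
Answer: -14^(¾)/28 ≈ -0.25849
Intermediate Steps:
m = √14 ≈ 3.7417
o = -6 (o = -14 + 8 = -6)
l(T) = -2*√T (l(T) = (-6*√T)/3 = -2*√T)
1/l(m) = 1/(-2*14^(¼)) = -14^(¾)/28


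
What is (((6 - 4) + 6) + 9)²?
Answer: 289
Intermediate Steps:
(((6 - 4) + 6) + 9)² = ((2 + 6) + 9)² = (8 + 9)² = 17² = 289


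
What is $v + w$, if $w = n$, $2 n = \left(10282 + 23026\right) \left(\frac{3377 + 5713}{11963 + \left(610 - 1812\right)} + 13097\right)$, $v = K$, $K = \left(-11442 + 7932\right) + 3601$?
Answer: $\frac{782438038143}{3587} \approx 2.1813 \cdot 10^{8}$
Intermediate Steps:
$K = 91$ ($K = -3510 + 3601 = 91$)
$v = 91$
$n = \frac{782437711726}{3587}$ ($n = \frac{\left(10282 + 23026\right) \left(\frac{3377 + 5713}{11963 + \left(610 - 1812\right)} + 13097\right)}{2} = \frac{33308 \left(\frac{9090}{11963 + \left(610 - 1812\right)} + 13097\right)}{2} = \frac{33308 \left(\frac{9090}{11963 - 1202} + 13097\right)}{2} = \frac{33308 \left(\frac{9090}{10761} + 13097\right)}{2} = \frac{33308 \left(9090 \cdot \frac{1}{10761} + 13097\right)}{2} = \frac{33308 \left(\frac{3030}{3587} + 13097\right)}{2} = \frac{33308 \cdot \frac{46981969}{3587}}{2} = \frac{1}{2} \cdot \frac{1564875423452}{3587} = \frac{782437711726}{3587} \approx 2.1813 \cdot 10^{8}$)
$w = \frac{782437711726}{3587} \approx 2.1813 \cdot 10^{8}$
$v + w = 91 + \frac{782437711726}{3587} = \frac{782438038143}{3587}$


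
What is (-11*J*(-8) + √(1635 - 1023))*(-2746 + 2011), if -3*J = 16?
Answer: 344960 - 4410*√17 ≈ 3.2678e+5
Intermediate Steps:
J = -16/3 (J = -⅓*16 = -16/3 ≈ -5.3333)
(-11*J*(-8) + √(1635 - 1023))*(-2746 + 2011) = (-11*(-16/3)*(-8) + √(1635 - 1023))*(-2746 + 2011) = ((176/3)*(-8) + √612)*(-735) = (-1408/3 + 6*√17)*(-735) = 344960 - 4410*√17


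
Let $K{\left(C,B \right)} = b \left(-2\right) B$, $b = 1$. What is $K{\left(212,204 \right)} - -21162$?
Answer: $20754$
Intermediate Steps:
$K{\left(C,B \right)} = - 2 B$ ($K{\left(C,B \right)} = 1 \left(-2\right) B = - 2 B$)
$K{\left(212,204 \right)} - -21162 = \left(-2\right) 204 - -21162 = -408 + 21162 = 20754$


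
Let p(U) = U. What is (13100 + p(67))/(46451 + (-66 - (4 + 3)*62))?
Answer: 4389/15317 ≈ 0.28654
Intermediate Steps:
(13100 + p(67))/(46451 + (-66 - (4 + 3)*62)) = (13100 + 67)/(46451 + (-66 - (4 + 3)*62)) = 13167/(46451 + (-66 - 1*7*62)) = 13167/(46451 + (-66 - 7*62)) = 13167/(46451 + (-66 - 434)) = 13167/(46451 - 500) = 13167/45951 = 13167*(1/45951) = 4389/15317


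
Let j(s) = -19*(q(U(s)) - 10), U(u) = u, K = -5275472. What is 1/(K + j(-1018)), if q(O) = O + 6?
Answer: -1/5256054 ≈ -1.9026e-7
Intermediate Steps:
q(O) = 6 + O
j(s) = 76 - 19*s (j(s) = -19*((6 + s) - 10) = -19*(-4 + s) = 76 - 19*s)
1/(K + j(-1018)) = 1/(-5275472 + (76 - 19*(-1018))) = 1/(-5275472 + (76 + 19342)) = 1/(-5275472 + 19418) = 1/(-5256054) = -1/5256054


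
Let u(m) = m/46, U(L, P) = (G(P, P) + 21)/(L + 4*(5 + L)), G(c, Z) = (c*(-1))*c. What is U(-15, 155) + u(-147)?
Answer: 1096099/2530 ≈ 433.24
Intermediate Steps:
G(c, Z) = -c² (G(c, Z) = (-c)*c = -c²)
U(L, P) = (21 - P²)/(20 + 5*L) (U(L, P) = (-P² + 21)/(L + 4*(5 + L)) = (21 - P²)/(L + (20 + 4*L)) = (21 - P²)/(20 + 5*L))
u(m) = m/46 (u(m) = m*(1/46) = m/46)
U(-15, 155) + u(-147) = (21 - 1*155²)/(5*(4 - 15)) + (1/46)*(-147) = (⅕)*(21 - 1*24025)/(-11) - 147/46 = (⅕)*(-1/11)*(21 - 24025) - 147/46 = (⅕)*(-1/11)*(-24004) - 147/46 = 24004/55 - 147/46 = 1096099/2530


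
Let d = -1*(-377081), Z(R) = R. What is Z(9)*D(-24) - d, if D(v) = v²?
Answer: -371897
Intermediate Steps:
d = 377081
Z(9)*D(-24) - d = 9*(-24)² - 1*377081 = 9*576 - 377081 = 5184 - 377081 = -371897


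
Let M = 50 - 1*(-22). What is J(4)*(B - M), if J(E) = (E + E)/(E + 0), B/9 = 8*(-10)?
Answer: -1584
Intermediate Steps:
M = 72 (M = 50 + 22 = 72)
B = -720 (B = 9*(8*(-10)) = 9*(-80) = -720)
J(E) = 2 (J(E) = (2*E)/E = 2)
J(4)*(B - M) = 2*(-720 - 1*72) = 2*(-720 - 72) = 2*(-792) = -1584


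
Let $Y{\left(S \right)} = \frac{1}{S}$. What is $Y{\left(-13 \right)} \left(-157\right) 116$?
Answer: $\frac{18212}{13} \approx 1400.9$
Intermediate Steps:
$Y{\left(-13 \right)} \left(-157\right) 116 = \frac{1}{-13} \left(-157\right) 116 = \left(- \frac{1}{13}\right) \left(-157\right) 116 = \frac{157}{13} \cdot 116 = \frac{18212}{13}$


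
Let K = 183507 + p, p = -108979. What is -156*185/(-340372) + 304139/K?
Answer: 26417819447/6341811104 ≈ 4.1657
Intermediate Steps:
K = 74528 (K = 183507 - 108979 = 74528)
-156*185/(-340372) + 304139/K = -156*185/(-340372) + 304139/74528 = -28860*(-1/340372) + 304139*(1/74528) = 7215/85093 + 304139/74528 = 26417819447/6341811104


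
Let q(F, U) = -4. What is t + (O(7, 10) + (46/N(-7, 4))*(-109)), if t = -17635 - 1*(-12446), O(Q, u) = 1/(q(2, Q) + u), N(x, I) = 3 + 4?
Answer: -248015/42 ≈ -5905.1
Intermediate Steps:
N(x, I) = 7
O(Q, u) = 1/(-4 + u)
t = -5189 (t = -17635 + 12446 = -5189)
t + (O(7, 10) + (46/N(-7, 4))*(-109)) = -5189 + (1/(-4 + 10) + (46/7)*(-109)) = -5189 + (1/6 + (46*(⅐))*(-109)) = -5189 + (⅙ + (46/7)*(-109)) = -5189 + (⅙ - 5014/7) = -5189 - 30077/42 = -248015/42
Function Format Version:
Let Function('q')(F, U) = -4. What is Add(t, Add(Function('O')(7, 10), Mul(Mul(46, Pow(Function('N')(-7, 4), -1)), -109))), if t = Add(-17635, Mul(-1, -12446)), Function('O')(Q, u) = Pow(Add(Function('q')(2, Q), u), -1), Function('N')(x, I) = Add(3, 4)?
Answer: Rational(-248015, 42) ≈ -5905.1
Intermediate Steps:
Function('N')(x, I) = 7
Function('O')(Q, u) = Pow(Add(-4, u), -1)
t = -5189 (t = Add(-17635, 12446) = -5189)
Add(t, Add(Function('O')(7, 10), Mul(Mul(46, Pow(Function('N')(-7, 4), -1)), -109))) = Add(-5189, Add(Pow(Add(-4, 10), -1), Mul(Mul(46, Pow(7, -1)), -109))) = Add(-5189, Add(Pow(6, -1), Mul(Mul(46, Rational(1, 7)), -109))) = Add(-5189, Add(Rational(1, 6), Mul(Rational(46, 7), -109))) = Add(-5189, Add(Rational(1, 6), Rational(-5014, 7))) = Add(-5189, Rational(-30077, 42)) = Rational(-248015, 42)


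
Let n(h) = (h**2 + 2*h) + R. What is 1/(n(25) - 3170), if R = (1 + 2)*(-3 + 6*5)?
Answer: -1/2414 ≈ -0.00041425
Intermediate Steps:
R = 81 (R = 3*(-3 + 30) = 3*27 = 81)
n(h) = 81 + h**2 + 2*h (n(h) = (h**2 + 2*h) + 81 = 81 + h**2 + 2*h)
1/(n(25) - 3170) = 1/((81 + 25**2 + 2*25) - 3170) = 1/((81 + 625 + 50) - 3170) = 1/(756 - 3170) = 1/(-2414) = -1/2414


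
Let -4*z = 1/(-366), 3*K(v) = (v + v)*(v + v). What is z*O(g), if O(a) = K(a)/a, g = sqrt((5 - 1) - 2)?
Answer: sqrt(2)/1098 ≈ 0.0012880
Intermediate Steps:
K(v) = 4*v**2/3 (K(v) = ((v + v)*(v + v))/3 = ((2*v)*(2*v))/3 = (4*v**2)/3 = 4*v**2/3)
g = sqrt(2) (g = sqrt(4 - 2) = sqrt(2) ≈ 1.4142)
z = 1/1464 (z = -1/4/(-366) = -1/4*(-1/366) = 1/1464 ≈ 0.00068306)
O(a) = 4*a/3 (O(a) = (4*a**2/3)/a = 4*a/3)
z*O(g) = (4*sqrt(2)/3)/1464 = sqrt(2)/1098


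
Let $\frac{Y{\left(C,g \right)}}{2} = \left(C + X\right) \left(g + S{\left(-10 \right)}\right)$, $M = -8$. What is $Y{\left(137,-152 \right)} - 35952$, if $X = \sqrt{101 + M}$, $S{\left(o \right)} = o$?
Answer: $-80340 - 324 \sqrt{93} \approx -83465.0$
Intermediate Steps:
$X = \sqrt{93}$ ($X = \sqrt{101 - 8} = \sqrt{93} \approx 9.6436$)
$Y{\left(C,g \right)} = 2 \left(-10 + g\right) \left(C + \sqrt{93}\right)$ ($Y{\left(C,g \right)} = 2 \left(C + \sqrt{93}\right) \left(g - 10\right) = 2 \left(C + \sqrt{93}\right) \left(-10 + g\right) = 2 \left(-10 + g\right) \left(C + \sqrt{93}\right)$)
$Y{\left(137,-152 \right)} - 35952 = \left(\left(-20\right) 137 - 20 \sqrt{93} + 2 \cdot 137 \left(-152\right) + 2 \left(-152\right) \sqrt{93}\right) - 35952 = \left(-2740 - 20 \sqrt{93} - 41648 - 304 \sqrt{93}\right) - 35952 = \left(-44388 - 324 \sqrt{93}\right) - 35952 = -80340 - 324 \sqrt{93}$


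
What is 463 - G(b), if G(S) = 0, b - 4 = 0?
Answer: 463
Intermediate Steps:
b = 4 (b = 4 + 0 = 4)
463 - G(b) = 463 - 1*0 = 463 + 0 = 463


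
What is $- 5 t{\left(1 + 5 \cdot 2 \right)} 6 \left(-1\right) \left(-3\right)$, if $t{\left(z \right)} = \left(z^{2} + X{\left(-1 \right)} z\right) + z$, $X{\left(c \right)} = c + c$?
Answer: $-9900$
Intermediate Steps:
$X{\left(c \right)} = 2 c$
$t{\left(z \right)} = z^{2} - z$ ($t{\left(z \right)} = \left(z^{2} + 2 \left(-1\right) z\right) + z = \left(z^{2} - 2 z\right) + z = z^{2} - z$)
$- 5 t{\left(1 + 5 \cdot 2 \right)} 6 \left(-1\right) \left(-3\right) = - 5 \left(1 + 5 \cdot 2\right) \left(-1 + \left(1 + 5 \cdot 2\right)\right) 6 \left(-1\right) \left(-3\right) = - 5 \left(1 + 10\right) \left(-1 + \left(1 + 10\right)\right) \left(\left(-6\right) \left(-3\right)\right) = - 5 \cdot 11 \left(-1 + 11\right) 18 = - 5 \cdot 11 \cdot 10 \cdot 18 = \left(-5\right) 110 \cdot 18 = \left(-550\right) 18 = -9900$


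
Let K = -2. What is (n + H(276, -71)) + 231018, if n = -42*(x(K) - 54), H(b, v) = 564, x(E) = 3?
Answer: 233724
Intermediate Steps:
n = 2142 (n = -42*(3 - 54) = -42*(-51) = 2142)
(n + H(276, -71)) + 231018 = (2142 + 564) + 231018 = 2706 + 231018 = 233724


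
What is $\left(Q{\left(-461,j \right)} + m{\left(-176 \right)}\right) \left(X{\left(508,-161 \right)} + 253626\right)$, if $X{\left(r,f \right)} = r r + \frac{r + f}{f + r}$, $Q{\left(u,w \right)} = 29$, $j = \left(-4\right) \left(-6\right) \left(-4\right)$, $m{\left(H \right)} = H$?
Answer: $-75218577$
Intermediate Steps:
$j = -96$ ($j = 24 \left(-4\right) = -96$)
$X{\left(r,f \right)} = 1 + r^{2}$ ($X{\left(r,f \right)} = r^{2} + \frac{f + r}{f + r} = r^{2} + 1 = 1 + r^{2}$)
$\left(Q{\left(-461,j \right)} + m{\left(-176 \right)}\right) \left(X{\left(508,-161 \right)} + 253626\right) = \left(29 - 176\right) \left(\left(1 + 508^{2}\right) + 253626\right) = - 147 \left(\left(1 + 258064\right) + 253626\right) = - 147 \left(258065 + 253626\right) = \left(-147\right) 511691 = -75218577$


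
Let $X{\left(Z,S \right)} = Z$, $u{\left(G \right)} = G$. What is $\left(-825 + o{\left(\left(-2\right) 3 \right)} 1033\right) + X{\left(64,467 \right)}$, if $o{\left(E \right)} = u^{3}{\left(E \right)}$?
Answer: $-223889$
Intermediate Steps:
$o{\left(E \right)} = E^{3}$
$\left(-825 + o{\left(\left(-2\right) 3 \right)} 1033\right) + X{\left(64,467 \right)} = \left(-825 + \left(\left(-2\right) 3\right)^{3} \cdot 1033\right) + 64 = \left(-825 + \left(-6\right)^{3} \cdot 1033\right) + 64 = \left(-825 - 223128\right) + 64 = -223953 + 64 = -223889$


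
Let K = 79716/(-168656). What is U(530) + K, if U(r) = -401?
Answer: -16927693/42164 ≈ -401.47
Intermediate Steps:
K = -19929/42164 (K = 79716*(-1/168656) = -19929/42164 ≈ -0.47265)
U(530) + K = -401 - 19929/42164 = -16927693/42164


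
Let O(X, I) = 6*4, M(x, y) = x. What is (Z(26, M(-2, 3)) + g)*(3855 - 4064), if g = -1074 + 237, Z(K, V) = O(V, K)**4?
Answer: -69166251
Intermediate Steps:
O(X, I) = 24
Z(K, V) = 331776 (Z(K, V) = 24**4 = 331776)
g = -837
(Z(26, M(-2, 3)) + g)*(3855 - 4064) = (331776 - 837)*(3855 - 4064) = 330939*(-209) = -69166251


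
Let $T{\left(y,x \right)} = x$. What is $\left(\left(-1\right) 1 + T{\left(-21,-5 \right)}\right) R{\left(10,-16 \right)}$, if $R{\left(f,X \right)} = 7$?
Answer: $-42$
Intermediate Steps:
$\left(\left(-1\right) 1 + T{\left(-21,-5 \right)}\right) R{\left(10,-16 \right)} = \left(\left(-1\right) 1 - 5\right) 7 = \left(-1 - 5\right) 7 = \left(-6\right) 7 = -42$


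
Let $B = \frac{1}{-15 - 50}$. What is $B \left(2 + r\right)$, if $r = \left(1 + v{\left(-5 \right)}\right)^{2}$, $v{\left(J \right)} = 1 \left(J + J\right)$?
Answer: $- \frac{83}{65} \approx -1.2769$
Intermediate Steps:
$v{\left(J \right)} = 2 J$ ($v{\left(J \right)} = 1 \cdot 2 J = 2 J$)
$r = 81$ ($r = \left(1 + 2 \left(-5\right)\right)^{2} = \left(1 - 10\right)^{2} = \left(-9\right)^{2} = 81$)
$B = - \frac{1}{65}$ ($B = \frac{1}{-65} = - \frac{1}{65} \approx -0.015385$)
$B \left(2 + r\right) = - \frac{2 + 81}{65} = \left(- \frac{1}{65}\right) 83 = - \frac{83}{65}$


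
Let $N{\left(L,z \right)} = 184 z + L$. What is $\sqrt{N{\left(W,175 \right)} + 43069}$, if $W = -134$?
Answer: $\sqrt{75135} \approx 274.11$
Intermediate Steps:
$N{\left(L,z \right)} = L + 184 z$
$\sqrt{N{\left(W,175 \right)} + 43069} = \sqrt{\left(-134 + 184 \cdot 175\right) + 43069} = \sqrt{\left(-134 + 32200\right) + 43069} = \sqrt{32066 + 43069} = \sqrt{75135}$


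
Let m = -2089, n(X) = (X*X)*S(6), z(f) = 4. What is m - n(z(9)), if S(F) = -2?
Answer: -2057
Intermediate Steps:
n(X) = -2*X**2 (n(X) = (X*X)*(-2) = X**2*(-2) = -2*X**2)
m - n(z(9)) = -2089 - (-2)*4**2 = -2089 - (-2)*16 = -2089 - 1*(-32) = -2089 + 32 = -2057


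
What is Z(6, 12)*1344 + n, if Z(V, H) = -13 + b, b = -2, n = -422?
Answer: -20582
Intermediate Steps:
Z(V, H) = -15 (Z(V, H) = -13 - 2 = -15)
Z(6, 12)*1344 + n = -15*1344 - 422 = -20160 - 422 = -20582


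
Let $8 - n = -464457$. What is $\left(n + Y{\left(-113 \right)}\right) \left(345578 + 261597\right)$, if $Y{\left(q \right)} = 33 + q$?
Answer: $281962962375$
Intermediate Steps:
$n = 464465$ ($n = 8 - -464457 = 8 + 464457 = 464465$)
$\left(n + Y{\left(-113 \right)}\right) \left(345578 + 261597\right) = \left(464465 + \left(33 - 113\right)\right) \left(345578 + 261597\right) = \left(464465 - 80\right) 607175 = 464385 \cdot 607175 = 281962962375$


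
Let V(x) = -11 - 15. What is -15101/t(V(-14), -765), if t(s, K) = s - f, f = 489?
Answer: 15101/515 ≈ 29.322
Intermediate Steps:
V(x) = -26
t(s, K) = -489 + s (t(s, K) = s - 1*489 = s - 489 = -489 + s)
-15101/t(V(-14), -765) = -15101/(-489 - 26) = -15101/(-515) = -15101*(-1/515) = 15101/515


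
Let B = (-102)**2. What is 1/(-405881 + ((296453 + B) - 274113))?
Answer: -1/373137 ≈ -2.6800e-6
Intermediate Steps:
B = 10404
1/(-405881 + ((296453 + B) - 274113)) = 1/(-405881 + ((296453 + 10404) - 274113)) = 1/(-405881 + (306857 - 274113)) = 1/(-405881 + 32744) = 1/(-373137) = -1/373137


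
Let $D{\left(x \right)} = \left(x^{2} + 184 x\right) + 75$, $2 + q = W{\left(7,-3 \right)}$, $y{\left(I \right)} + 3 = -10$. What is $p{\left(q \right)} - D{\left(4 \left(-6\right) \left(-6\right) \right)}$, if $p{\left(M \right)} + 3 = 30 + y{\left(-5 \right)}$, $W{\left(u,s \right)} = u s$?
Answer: $-47293$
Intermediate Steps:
$y{\left(I \right)} = -13$ ($y{\left(I \right)} = -3 - 10 = -13$)
$W{\left(u,s \right)} = s u$
$q = -23$ ($q = -2 - 21 = -23$)
$D{\left(x \right)} = 75 + x^{2} + 184 x$
$p{\left(M \right)} = 14$ ($p{\left(M \right)} = -3 + \left(30 - 13\right) = -3 + 17 = 14$)
$p{\left(q \right)} - D{\left(4 \left(-6\right) \left(-6\right) \right)} = 14 - \left(75 + \left(4 \left(-6\right) \left(-6\right)\right)^{2} + 184 \cdot 4 \left(-6\right) \left(-6\right)\right) = 14 - \left(75 + \left(\left(-24\right) \left(-6\right)\right)^{2} + 184 \left(\left(-24\right) \left(-6\right)\right)\right) = 14 - \left(75 + 144^{2} + 184 \cdot 144\right) = 14 - \left(75 + 20736 + 26496\right) = 14 - 47307 = -47293$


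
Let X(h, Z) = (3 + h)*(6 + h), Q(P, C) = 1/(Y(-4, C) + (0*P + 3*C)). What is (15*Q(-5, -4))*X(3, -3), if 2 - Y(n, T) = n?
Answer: -135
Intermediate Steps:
Y(n, T) = 2 - n
Q(P, C) = 1/(6 + 3*C) (Q(P, C) = 1/((2 - 1*(-4)) + (0*P + 3*C)) = 1/((2 + 4) + (0 + 3*C)) = 1/(6 + 3*C))
(15*Q(-5, -4))*X(3, -3) = (15*(1/(3*(2 - 4))))*(18 + 3**2 + 9*3) = (15*((1/3)/(-2)))*(18 + 9 + 27) = (15*((1/3)*(-1/2)))*54 = (15*(-1/6))*54 = -5/2*54 = -135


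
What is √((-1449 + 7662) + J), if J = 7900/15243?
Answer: √1443705061137/15243 ≈ 78.826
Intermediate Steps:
J = 7900/15243 (J = 7900*(1/15243) = 7900/15243 ≈ 0.51827)
√((-1449 + 7662) + J) = √((-1449 + 7662) + 7900/15243) = √(6213 + 7900/15243) = √(94712659/15243) = √1443705061137/15243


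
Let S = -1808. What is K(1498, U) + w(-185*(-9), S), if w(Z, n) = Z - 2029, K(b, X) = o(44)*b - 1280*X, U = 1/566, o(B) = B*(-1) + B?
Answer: -103652/283 ≈ -366.26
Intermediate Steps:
o(B) = 0 (o(B) = -B + B = 0)
U = 1/566 ≈ 0.0017668
K(b, X) = -1280*X (K(b, X) = 0*b - 1280*X = 0 - 1280*X = -1280*X)
w(Z, n) = -2029 + Z
K(1498, U) + w(-185*(-9), S) = -1280*1/566 + (-2029 - 185*(-9)) = -640/283 + (-2029 + 1665) = -640/283 - 364 = -103652/283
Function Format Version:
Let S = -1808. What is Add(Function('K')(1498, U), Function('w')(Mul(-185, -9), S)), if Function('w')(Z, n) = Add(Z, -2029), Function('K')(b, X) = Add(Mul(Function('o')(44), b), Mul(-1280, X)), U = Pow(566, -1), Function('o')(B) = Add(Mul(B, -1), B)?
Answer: Rational(-103652, 283) ≈ -366.26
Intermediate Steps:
Function('o')(B) = 0 (Function('o')(B) = Add(Mul(-1, B), B) = 0)
U = Rational(1, 566) ≈ 0.0017668
Function('K')(b, X) = Mul(-1280, X) (Function('K')(b, X) = Add(Mul(0, b), Mul(-1280, X)) = Add(0, Mul(-1280, X)) = Mul(-1280, X))
Function('w')(Z, n) = Add(-2029, Z)
Add(Function('K')(1498, U), Function('w')(Mul(-185, -9), S)) = Add(Mul(-1280, Rational(1, 566)), Add(-2029, Mul(-185, -9))) = Add(Rational(-640, 283), Add(-2029, 1665)) = Add(Rational(-640, 283), -364) = Rational(-103652, 283)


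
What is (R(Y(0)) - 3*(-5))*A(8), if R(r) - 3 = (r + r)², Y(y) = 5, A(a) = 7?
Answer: 826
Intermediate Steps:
R(r) = 3 + 4*r² (R(r) = 3 + (r + r)² = 3 + (2*r)² = 3 + 4*r²)
(R(Y(0)) - 3*(-5))*A(8) = ((3 + 4*5²) - 3*(-5))*7 = ((3 + 4*25) + 15)*7 = ((3 + 100) + 15)*7 = (103 + 15)*7 = 118*7 = 826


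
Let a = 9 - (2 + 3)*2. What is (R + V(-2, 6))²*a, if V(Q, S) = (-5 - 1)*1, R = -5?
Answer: -121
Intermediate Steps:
V(Q, S) = -6 (V(Q, S) = -6*1 = -6)
a = -1 (a = 9 - 5*2 = 9 - 1*10 = 9 - 10 = -1)
(R + V(-2, 6))²*a = (-5 - 6)²*(-1) = (-11)²*(-1) = 121*(-1) = -121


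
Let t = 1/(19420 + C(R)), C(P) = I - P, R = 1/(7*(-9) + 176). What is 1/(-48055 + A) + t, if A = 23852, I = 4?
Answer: 540028/53123430933 ≈ 1.0166e-5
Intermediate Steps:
R = 1/113 (R = 1/(-63 + 176) = 1/113 ≈ 0.0088496)
C(P) = 4 - P
t = 113/2194911 (t = 1/(19420 + (4 - 1*1/113)) = 1/(19420 + (4 - 1/113)) = 1/(19420 + 451/113) = 1/(2194911/113) = 113/2194911 ≈ 5.1483e-5)
1/(-48055 + A) + t = 1/(-48055 + 23852) + 113/2194911 = 1/(-24203) + 113/2194911 = -1/24203 + 113/2194911 = 540028/53123430933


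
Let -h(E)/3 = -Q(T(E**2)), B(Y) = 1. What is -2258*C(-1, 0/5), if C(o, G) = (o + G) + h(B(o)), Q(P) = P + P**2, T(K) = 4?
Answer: -133222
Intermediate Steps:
h(E) = 60 (h(E) = -(-3)*4*(1 + 4) = -(-3)*4*5 = -(-3)*20 = -3*(-20) = 60)
C(o, G) = 60 + G + o (C(o, G) = (o + G) + 60 = (G + o) + 60 = 60 + G + o)
-2258*C(-1, 0/5) = -2258*(60 + 0/5 - 1) = -2258*(60 + 0*(1/5) - 1) = -2258*(60 + 0 - 1) = -2258*59 = -133222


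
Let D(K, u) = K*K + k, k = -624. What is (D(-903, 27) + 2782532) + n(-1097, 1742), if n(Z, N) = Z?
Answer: 3596220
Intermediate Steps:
D(K, u) = -624 + K**2 (D(K, u) = K*K - 624 = K**2 - 624 = -624 + K**2)
(D(-903, 27) + 2782532) + n(-1097, 1742) = ((-624 + (-903)**2) + 2782532) - 1097 = ((-624 + 815409) + 2782532) - 1097 = (814785 + 2782532) - 1097 = 3597317 - 1097 = 3596220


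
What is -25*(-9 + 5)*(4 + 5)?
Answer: 900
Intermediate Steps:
-25*(-9 + 5)*(4 + 5) = -(-100)*9 = -25*(-36) = 900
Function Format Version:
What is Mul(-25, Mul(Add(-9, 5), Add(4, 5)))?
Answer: 900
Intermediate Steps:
Mul(-25, Mul(Add(-9, 5), Add(4, 5))) = Mul(-25, Mul(-4, 9)) = Mul(-25, -36) = 900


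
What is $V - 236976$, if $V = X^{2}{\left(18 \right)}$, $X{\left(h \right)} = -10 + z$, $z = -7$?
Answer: $-236687$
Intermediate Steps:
$X{\left(h \right)} = -17$ ($X{\left(h \right)} = -10 - 7 = -17$)
$V = 289$ ($V = \left(-17\right)^{2} = 289$)
$V - 236976 = 289 - 236976 = -236687$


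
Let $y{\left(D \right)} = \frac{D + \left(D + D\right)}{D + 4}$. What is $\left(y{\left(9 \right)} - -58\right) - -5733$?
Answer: $\frac{75310}{13} \approx 5793.1$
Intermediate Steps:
$y{\left(D \right)} = \frac{3 D}{4 + D}$ ($y{\left(D \right)} = \frac{D + 2 D}{4 + D} = \frac{3 D}{4 + D}$)
$\left(y{\left(9 \right)} - -58\right) - -5733 = \left(3 \cdot 9 \frac{1}{4 + 9} - -58\right) - -5733 = \left(3 \cdot 9 \cdot \frac{1}{13} + 58\right) + 5733 = \left(\frac{27}{13} + 58\right) + 5733 = \frac{781}{13} + 5733 = \frac{75310}{13}$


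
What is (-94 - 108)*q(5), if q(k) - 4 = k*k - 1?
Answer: -5656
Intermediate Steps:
q(k) = 3 + k² (q(k) = 4 + (k*k - 1) = 4 + (k² - 1) = 4 + (-1 + k²) = 3 + k²)
(-94 - 108)*q(5) = (-94 - 108)*(3 + 5²) = -202*(3 + 25) = -202*28 = -5656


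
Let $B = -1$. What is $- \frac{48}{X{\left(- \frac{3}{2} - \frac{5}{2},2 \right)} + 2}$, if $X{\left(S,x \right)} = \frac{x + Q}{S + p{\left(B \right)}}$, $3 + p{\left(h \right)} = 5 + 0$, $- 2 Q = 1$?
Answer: $- \frac{192}{5} \approx -38.4$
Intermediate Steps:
$Q = - \frac{1}{2}$ ($Q = \left(- \frac{1}{2}\right) 1 = - \frac{1}{2} \approx -0.5$)
$p{\left(h \right)} = 2$ ($p{\left(h \right)} = -3 + \left(5 + 0\right) = -3 + 5 = 2$)
$X{\left(S,x \right)} = \frac{- \frac{1}{2} + x}{2 + S}$ ($X{\left(S,x \right)} = \frac{x - \frac{1}{2}}{S + 2} = \frac{- \frac{1}{2} + x}{2 + S}$)
$- \frac{48}{X{\left(- \frac{3}{2} - \frac{5}{2},2 \right)} + 2} = - \frac{48}{\frac{- \frac{1}{2} + 2}{2 - 4} + 2} = - \frac{48}{\frac{1}{2 - 4} \cdot \frac{3}{2} + 2} = - \frac{48}{\frac{1}{-2} \cdot \frac{3}{2} + 2} = - \frac{48}{\left(- \frac{1}{2}\right) \frac{3}{2} + 2} = - \frac{48}{- \frac{3}{4} + 2} = - \frac{48}{\frac{5}{4}} = \left(-48\right) \frac{4}{5} = - \frac{192}{5}$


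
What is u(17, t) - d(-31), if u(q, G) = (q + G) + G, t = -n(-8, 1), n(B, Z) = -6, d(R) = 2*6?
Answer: 17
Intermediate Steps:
d(R) = 12
t = 6 (t = -1*(-6) = 6)
u(q, G) = q + 2*G (u(q, G) = (G + q) + G = q + 2*G)
u(17, t) - d(-31) = (17 + 2*6) - 1*12 = (17 + 12) - 12 = 29 - 12 = 17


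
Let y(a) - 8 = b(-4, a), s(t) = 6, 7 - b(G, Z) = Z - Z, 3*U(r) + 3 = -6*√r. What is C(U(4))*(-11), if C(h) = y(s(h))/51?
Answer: -55/17 ≈ -3.2353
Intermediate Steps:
U(r) = -1 - 2*√r (U(r) = -1 + (-6*√r)/3 = -1 - 2*√r)
b(G, Z) = 7 (b(G, Z) = 7 - (Z - Z) = 7 - 1*0 = 7 + 0 = 7)
y(a) = 15 (y(a) = 8 + 7 = 15)
C(h) = 5/17 (C(h) = 15/51 = 15*(1/51) = 5/17)
C(U(4))*(-11) = (5/17)*(-11) = -55/17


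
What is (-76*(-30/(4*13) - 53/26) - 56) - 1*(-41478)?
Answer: 541070/13 ≈ 41621.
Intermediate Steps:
(-76*(-30/(4*13) - 53/26) - 56) - 1*(-41478) = (-76*(-30/52 - 53*1/26) - 56) + 41478 = (-76*(-30*1/52 - 53/26) - 56) + 41478 = (-76*(-15/26 - 53/26) - 56) + 41478 = (-76*(-34/13) - 56) + 41478 = (2584/13 - 56) + 41478 = 1856/13 + 41478 = 541070/13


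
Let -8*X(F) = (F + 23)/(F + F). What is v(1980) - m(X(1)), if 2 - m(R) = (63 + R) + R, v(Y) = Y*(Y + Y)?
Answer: 7840858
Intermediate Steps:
X(F) = -(23 + F)/(16*F) (X(F) = -(F + 23)/(8*(F + F)) = -(23 + F)/(8*(2*F)) = -(23 + F)*1/(2*F)/8 = -(23 + F)/(16*F))
v(Y) = 2*Y**2 (v(Y) = Y*(2*Y) = 2*Y**2)
m(R) = -61 - 2*R (m(R) = 2 - ((63 + R) + R) = 2 - (63 + 2*R) = 2 + (-63 - 2*R) = -61 - 2*R)
v(1980) - m(X(1)) = 2*1980**2 - (-61 - (-23 - 1*1)/(8*1)) = 2*3920400 - (-61 - (-23 - 1)/8) = 7840800 - (-61 - (-24)/8) = 7840800 - (-61 - 2*(-3/2)) = 7840800 - (-61 + 3) = 7840800 - 1*(-58) = 7840800 + 58 = 7840858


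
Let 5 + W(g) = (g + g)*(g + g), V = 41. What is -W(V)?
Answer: -6719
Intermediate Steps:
W(g) = -5 + 4*g² (W(g) = -5 + (g + g)*(g + g) = -5 + (2*g)*(2*g) = -5 + 4*g²)
-W(V) = -(-5 + 4*41²) = -(-5 + 4*1681) = -(-5 + 6724) = -1*6719 = -6719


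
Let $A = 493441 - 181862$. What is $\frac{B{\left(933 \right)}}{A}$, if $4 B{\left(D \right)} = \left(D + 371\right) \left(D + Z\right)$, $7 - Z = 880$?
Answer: $\frac{19560}{311579} \approx 0.062777$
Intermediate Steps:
$Z = -873$ ($Z = 7 - 880 = -873$)
$B{\left(D \right)} = \frac{\left(-873 + D\right) \left(371 + D\right)}{4}$ ($B{\left(D \right)} = \frac{\left(D + 371\right) \left(D - 873\right)}{4} = \frac{\left(371 + D\right) \left(-873 + D\right)}{4} = \frac{\left(-873 + D\right) \left(371 + D\right)}{4}$)
$A = 311579$
$\frac{B{\left(933 \right)}}{A} = \frac{- \frac{323883}{4} - \frac{234183}{2} + \frac{933^{2}}{4}}{311579} = \left(- \frac{323883}{4} - \frac{234183}{2} + \frac{1}{4} \cdot 870489\right) \frac{1}{311579} = \left(- \frac{323883}{4} - \frac{234183}{2} + \frac{870489}{4}\right) \frac{1}{311579} = 19560 \cdot \frac{1}{311579} = \frac{19560}{311579}$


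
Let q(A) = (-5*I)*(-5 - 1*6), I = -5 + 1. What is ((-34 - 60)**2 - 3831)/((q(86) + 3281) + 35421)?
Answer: 5005/38482 ≈ 0.13006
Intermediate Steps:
I = -4
q(A) = -220 (q(A) = (-5*(-4))*(-5 - 1*6) = 20*(-5 - 6) = 20*(-11) = -220)
((-34 - 60)**2 - 3831)/((q(86) + 3281) + 35421) = ((-34 - 60)**2 - 3831)/((-220 + 3281) + 35421) = ((-94)**2 - 3831)/(3061 + 35421) = (8836 - 3831)/38482 = 5005*(1/38482) = 5005/38482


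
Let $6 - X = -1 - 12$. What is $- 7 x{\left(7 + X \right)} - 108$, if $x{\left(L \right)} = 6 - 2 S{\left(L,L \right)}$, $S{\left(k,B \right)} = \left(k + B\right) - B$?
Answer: $214$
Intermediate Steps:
$S{\left(k,B \right)} = k$ ($S{\left(k,B \right)} = \left(B + k\right) - B = k$)
$X = 19$ ($X = 6 - \left(-1 - 12\right) = 6 - -13 = 6 + 13 = 19$)
$x{\left(L \right)} = 6 - 2 L$
$- 7 x{\left(7 + X \right)} - 108 = - 7 \left(6 - 2 \left(7 + 19\right)\right) - 108 = - 7 \left(6 - 52\right) - 108 = \left(-7\right) \left(-46\right) - 108 = 322 - 108 = 214$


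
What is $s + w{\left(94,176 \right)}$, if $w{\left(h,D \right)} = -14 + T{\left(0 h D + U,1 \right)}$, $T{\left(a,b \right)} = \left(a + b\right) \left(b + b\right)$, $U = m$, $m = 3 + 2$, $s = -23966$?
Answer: $-23968$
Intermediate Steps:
$m = 5$
$U = 5$
$T{\left(a,b \right)} = 2 b \left(a + b\right)$ ($T{\left(a,b \right)} = \left(a + b\right) 2 b = 2 b \left(a + b\right)$)
$w{\left(h,D \right)} = -2$ ($w{\left(h,D \right)} = -14 + 2 \cdot 1 \left(\left(0 h D + 5\right) + 1\right) = -14 + 2 \cdot 1 \left(\left(0 D + 5\right) + 1\right) = -14 + 2 \cdot 1 \left(\left(0 + 5\right) + 1\right) = -14 + 2 \cdot 1 \left(5 + 1\right) = -14 + 2 \cdot 1 \cdot 6 = -14 + 12 = -2$)
$s + w{\left(94,176 \right)} = -23966 - 2 = -23968$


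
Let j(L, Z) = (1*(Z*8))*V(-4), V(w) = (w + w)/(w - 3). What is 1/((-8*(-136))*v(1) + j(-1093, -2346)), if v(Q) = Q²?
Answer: -7/142528 ≈ -4.9113e-5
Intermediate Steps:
V(w) = 2*w/(-3 + w) (V(w) = (2*w)/(-3 + w) = 2*w/(-3 + w))
j(L, Z) = 64*Z/7 (j(L, Z) = (1*(Z*8))*(2*(-4)/(-3 - 4)) = (1*(8*Z))*(2*(-4)/(-7)) = (8*Z)*(2*(-4)*(-⅐)) = (8*Z)*(8/7) = 64*Z/7)
1/((-8*(-136))*v(1) + j(-1093, -2346)) = 1/(-8*(-136)*1² + (64/7)*(-2346)) = 1/(1088*1 - 150144/7) = 1/(1088 - 150144/7) = 1/(-142528/7) = -7/142528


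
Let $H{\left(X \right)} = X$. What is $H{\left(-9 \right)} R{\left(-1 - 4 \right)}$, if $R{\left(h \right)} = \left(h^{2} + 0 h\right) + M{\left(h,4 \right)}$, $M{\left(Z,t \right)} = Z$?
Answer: $-180$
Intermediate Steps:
$R{\left(h \right)} = h + h^{2}$ ($R{\left(h \right)} = \left(h^{2} + 0 h\right) + h = \left(h^{2} + 0\right) + h = h^{2} + h = h + h^{2}$)
$H{\left(-9 \right)} R{\left(-1 - 4 \right)} = - 9 \left(-1 - 4\right) \left(1 - 5\right) = - 9 \left(- 5 \left(1 - 5\right)\right) = - 9 \left(\left(-5\right) \left(-4\right)\right) = \left(-9\right) 20 = -180$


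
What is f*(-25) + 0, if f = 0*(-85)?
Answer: 0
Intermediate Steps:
f = 0
f*(-25) + 0 = 0*(-25) + 0 = 0 + 0 = 0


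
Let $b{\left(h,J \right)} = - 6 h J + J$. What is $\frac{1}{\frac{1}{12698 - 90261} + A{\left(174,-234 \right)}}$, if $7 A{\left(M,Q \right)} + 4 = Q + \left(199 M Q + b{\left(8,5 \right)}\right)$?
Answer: $- \frac{542941}{628489653798} \approx -8.6388 \cdot 10^{-7}$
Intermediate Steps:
$b{\left(h,J \right)} = J - 6 J h$ ($b{\left(h,J \right)} = - 6 J h + J = J - 6 J h$)
$A{\left(M,Q \right)} = - \frac{239}{7} + \frac{Q}{7} + \frac{199 M Q}{7}$ ($A{\left(M,Q \right)} = - \frac{4}{7} + \frac{Q + \left(199 M Q + 5 \left(1 - 48\right)\right)}{7} = - \frac{4}{7} + \frac{Q + \left(199 M Q + 5 \left(-47\right)\right)}{7} = - \frac{4}{7} + \frac{Q + \left(199 M Q - 235\right)}{7} = - \frac{4}{7} + \frac{Q + \left(-235 + 199 M Q\right)}{7} = - \frac{4}{7} + \frac{-235 + Q + 199 M Q}{7} = - \frac{4}{7} + \left(- \frac{235}{7} + \frac{Q}{7} + \frac{199 M Q}{7}\right) = - \frac{239}{7} + \frac{Q}{7} + \frac{199 M Q}{7}$)
$\frac{1}{\frac{1}{12698 - 90261} + A{\left(174,-234 \right)}} = \frac{1}{\frac{1}{12698 - 90261} + \left(- \frac{239}{7} + \frac{1}{7} \left(-234\right) + \frac{199}{7} \cdot 174 \left(-234\right)\right)} = \frac{1}{\frac{1}{-77563} - \frac{8102957}{7}} = \frac{1}{- \frac{1}{77563} - \frac{8102957}{7}} = \frac{1}{- \frac{628489653798}{542941}} = - \frac{542941}{628489653798}$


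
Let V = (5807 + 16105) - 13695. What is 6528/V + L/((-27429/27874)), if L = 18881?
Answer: -160160652118/8347559 ≈ -19187.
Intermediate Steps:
V = 8217 (V = 21912 - 13695 = 8217)
6528/V + L/((-27429/27874)) = 6528/8217 + 18881/((-27429/27874)) = 6528*(1/8217) + 18881/((-27429*1/27874)) = 2176/2739 + 18881/(-27429/27874) = 2176/2739 + 18881*(-27874/27429) = 2176/2739 - 526288994/27429 = -160160652118/8347559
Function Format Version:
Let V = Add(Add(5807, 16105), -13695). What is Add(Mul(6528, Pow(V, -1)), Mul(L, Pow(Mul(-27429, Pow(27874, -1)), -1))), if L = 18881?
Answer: Rational(-160160652118, 8347559) ≈ -19187.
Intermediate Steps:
V = 8217 (V = Add(21912, -13695) = 8217)
Add(Mul(6528, Pow(V, -1)), Mul(L, Pow(Mul(-27429, Pow(27874, -1)), -1))) = Add(Mul(6528, Pow(8217, -1)), Mul(18881, Pow(Mul(-27429, Pow(27874, -1)), -1))) = Add(Mul(6528, Rational(1, 8217)), Mul(18881, Pow(Mul(-27429, Rational(1, 27874)), -1))) = Add(Rational(2176, 2739), Mul(18881, Pow(Rational(-27429, 27874), -1))) = Add(Rational(2176, 2739), Mul(18881, Rational(-27874, 27429))) = Add(Rational(2176, 2739), Rational(-526288994, 27429)) = Rational(-160160652118, 8347559)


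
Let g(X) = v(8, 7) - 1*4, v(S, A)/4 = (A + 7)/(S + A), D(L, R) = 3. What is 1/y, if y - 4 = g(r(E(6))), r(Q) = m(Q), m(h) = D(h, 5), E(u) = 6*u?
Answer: 15/56 ≈ 0.26786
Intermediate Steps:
v(S, A) = 4*(7 + A)/(A + S) (v(S, A) = 4*((A + 7)/(S + A)) = 4*((7 + A)/(A + S)) = 4*(7 + A)/(A + S))
m(h) = 3
r(Q) = 3
g(X) = -4/15 (g(X) = 4*(7 + 7)/(7 + 8) - 1*4 = 4*14/15 - 4 = 4*(1/15)*14 - 4 = 56/15 - 4 = -4/15)
y = 56/15 (y = 4 - 4/15 = 56/15 ≈ 3.7333)
1/y = 1/(56/15) = 15/56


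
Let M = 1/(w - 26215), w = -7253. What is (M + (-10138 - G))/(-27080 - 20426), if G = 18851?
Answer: 970203853/1589930808 ≈ 0.61022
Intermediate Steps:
M = -1/33468 (M = 1/(-7253 - 26215) = 1/(-33468) = -1/33468 ≈ -2.9879e-5)
(M + (-10138 - G))/(-27080 - 20426) = (-1/33468 + (-10138 - 1*18851))/(-27080 - 20426) = (-1/33468 + (-10138 - 18851))/(-47506) = (-1/33468 - 28989)*(-1/47506) = -970203853/33468*(-1/47506) = 970203853/1589930808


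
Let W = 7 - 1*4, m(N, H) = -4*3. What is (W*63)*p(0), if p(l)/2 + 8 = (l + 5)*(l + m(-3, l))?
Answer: -25704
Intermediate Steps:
m(N, H) = -12
W = 3 (W = 7 - 4 = 3)
p(l) = -16 + 2*(-12 + l)*(5 + l) (p(l) = -16 + 2*((l + 5)*(l - 12)) = -16 + 2*((5 + l)*(-12 + l)) = -16 + 2*((-12 + l)*(5 + l)) = -16 + 2*(-12 + l)*(5 + l))
(W*63)*p(0) = (3*63)*(-136 - 14*0 + 2*0²) = 189*(-136 + 0 + 2*0) = 189*(-136 + 0 + 0) = 189*(-136) = -25704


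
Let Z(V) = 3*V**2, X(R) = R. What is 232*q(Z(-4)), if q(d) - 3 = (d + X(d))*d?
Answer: 1069752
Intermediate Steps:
q(d) = 3 + 2*d**2 (q(d) = 3 + (d + d)*d = 3 + (2*d)*d = 3 + 2*d**2)
232*q(Z(-4)) = 232*(3 + 2*(3*(-4)**2)**2) = 232*(3 + 2*(3*16)**2) = 232*(3 + 2*48**2) = 232*(3 + 2*2304) = 232*(3 + 4608) = 232*4611 = 1069752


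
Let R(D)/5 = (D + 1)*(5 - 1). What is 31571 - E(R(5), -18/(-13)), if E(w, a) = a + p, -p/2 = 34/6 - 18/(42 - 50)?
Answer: 2463665/78 ≈ 31585.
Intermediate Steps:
R(D) = 20 + 20*D (R(D) = 5*((D + 1)*(5 - 1)) = 5*((1 + D)*4) = 5*(4 + 4*D) = 20 + 20*D)
p = -95/6 (p = -2*(34/6 - 18/(42 - 50)) = -2*(34*(1/6) - 18/(-8)) = -2*(17/3 - 18*(-1/8)) = -2*(17/3 + 9/4) = -2*95/12 = -95/6 ≈ -15.833)
E(w, a) = -95/6 + a (E(w, a) = a - 95/6 = -95/6 + a)
31571 - E(R(5), -18/(-13)) = 31571 - (-95/6 - 18/(-13)) = 31571 - (-95/6 - 18*(-1/13)) = 31571 - (-95/6 + 18/13) = 31571 - 1*(-1127/78) = 31571 + 1127/78 = 2463665/78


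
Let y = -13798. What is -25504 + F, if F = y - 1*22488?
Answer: -61790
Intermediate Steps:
F = -36286 (F = -13798 - 1*22488 = -13798 - 22488 = -36286)
-25504 + F = -25504 - 36286 = -61790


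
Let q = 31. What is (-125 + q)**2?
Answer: 8836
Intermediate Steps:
(-125 + q)**2 = (-125 + 31)**2 = (-94)**2 = 8836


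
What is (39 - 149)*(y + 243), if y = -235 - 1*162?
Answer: 16940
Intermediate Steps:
y = -397 (y = -235 - 162 = -397)
(39 - 149)*(y + 243) = (39 - 149)*(-397 + 243) = -110*(-154) = 16940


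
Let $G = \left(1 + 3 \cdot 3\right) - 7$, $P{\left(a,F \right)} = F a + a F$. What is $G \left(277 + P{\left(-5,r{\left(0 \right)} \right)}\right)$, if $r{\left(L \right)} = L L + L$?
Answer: $831$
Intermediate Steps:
$r{\left(L \right)} = L + L^{2}$ ($r{\left(L \right)} = L^{2} + L = L + L^{2}$)
$P{\left(a,F \right)} = 2 F a$ ($P{\left(a,F \right)} = F a + F a = 2 F a$)
$G = 3$ ($G = \left(1 + 9\right) - 7 = 10 - 7 = 3$)
$G \left(277 + P{\left(-5,r{\left(0 \right)} \right)}\right) = 3 \left(277 + 2 \cdot 0 \left(1 + 0\right) \left(-5\right)\right) = 3 \left(277 + 2 \cdot 0 \cdot 1 \left(-5\right)\right) = 3 \left(277 + 2 \cdot 0 \left(-5\right)\right) = 3 \left(277 + 0\right) = 3 \cdot 277 = 831$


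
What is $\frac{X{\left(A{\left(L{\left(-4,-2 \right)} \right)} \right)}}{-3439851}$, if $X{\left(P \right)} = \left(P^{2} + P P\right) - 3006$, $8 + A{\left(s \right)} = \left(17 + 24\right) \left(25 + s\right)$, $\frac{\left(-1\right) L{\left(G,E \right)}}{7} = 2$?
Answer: $- \frac{389492}{3439851} \approx -0.11323$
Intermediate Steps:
$L{\left(G,E \right)} = -14$ ($L{\left(G,E \right)} = \left(-7\right) 2 = -14$)
$A{\left(s \right)} = 1017 + 41 s$ ($A{\left(s \right)} = -8 + \left(17 + 24\right) \left(25 + s\right) = -8 + 41 \left(25 + s\right) = -8 + \left(1025 + 41 s\right) = 1017 + 41 s$)
$X{\left(P \right)} = -3006 + 2 P^{2}$ ($X{\left(P \right)} = \left(P^{2} + P^{2}\right) - 3006 = 2 P^{2} - 3006 = -3006 + 2 P^{2}$)
$\frac{X{\left(A{\left(L{\left(-4,-2 \right)} \right)} \right)}}{-3439851} = \frac{-3006 + 2 \left(1017 + 41 \left(-14\right)\right)^{2}}{-3439851} = \left(-3006 + 2 \left(1017 - 574\right)^{2}\right) \left(- \frac{1}{3439851}\right) = \left(-3006 + 2 \cdot 443^{2}\right) \left(- \frac{1}{3439851}\right) = \left(-3006 + 2 \cdot 196249\right) \left(- \frac{1}{3439851}\right) = \left(-3006 + 392498\right) \left(- \frac{1}{3439851}\right) = 389492 \left(- \frac{1}{3439851}\right) = - \frac{389492}{3439851}$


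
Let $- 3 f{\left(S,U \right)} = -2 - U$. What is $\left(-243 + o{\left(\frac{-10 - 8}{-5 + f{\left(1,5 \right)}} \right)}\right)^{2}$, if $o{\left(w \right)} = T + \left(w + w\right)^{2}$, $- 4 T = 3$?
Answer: $\frac{15129}{4} \approx 3782.3$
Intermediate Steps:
$T = - \frac{3}{4}$ ($T = \left(- \frac{1}{4}\right) 3 = - \frac{3}{4} \approx -0.75$)
$f{\left(S,U \right)} = \frac{2}{3} + \frac{U}{3}$ ($f{\left(S,U \right)} = - \frac{-2 - U}{3} = \frac{2}{3} + \frac{U}{3}$)
$o{\left(w \right)} = - \frac{3}{4} + 4 w^{2}$ ($o{\left(w \right)} = - \frac{3}{4} + \left(w + w\right)^{2} = - \frac{3}{4} + \left(2 w\right)^{2} = - \frac{3}{4} + 4 w^{2}$)
$\left(-243 + o{\left(\frac{-10 - 8}{-5 + f{\left(1,5 \right)}} \right)}\right)^{2} = \left(-243 - \left(\frac{3}{4} - 4 \left(\frac{-10 - 8}{-5 + \left(\frac{2}{3} + \frac{1}{3} \cdot 5\right)}\right)^{2}\right)\right)^{2} = \left(-243 - \left(\frac{3}{4} - 4 \left(- \frac{18}{-5 + \left(\frac{2}{3} + \frac{5}{3}\right)}\right)^{2}\right)\right)^{2} = \left(-243 - \left(\frac{3}{4} - 4 \left(- \frac{18}{-5 + \frac{7}{3}}\right)^{2}\right)\right)^{2} = \left(-243 - \left(\frac{3}{4} - 4 \left(- \frac{18}{- \frac{8}{3}}\right)^{2}\right)\right)^{2} = \left(-243 - \left(\frac{3}{4} - 4 \left(\left(-18\right) \left(- \frac{3}{8}\right)\right)^{2}\right)\right)^{2} = \left(-243 - \left(\frac{3}{4} - 4 \left(\frac{27}{4}\right)^{2}\right)\right)^{2} = \left(-243 + \left(- \frac{3}{4} + 4 \cdot \frac{729}{16}\right)\right)^{2} = \left(-243 + \left(- \frac{3}{4} + \frac{729}{4}\right)\right)^{2} = \left(-243 + \frac{363}{2}\right)^{2} = \left(- \frac{123}{2}\right)^{2} = \frac{15129}{4}$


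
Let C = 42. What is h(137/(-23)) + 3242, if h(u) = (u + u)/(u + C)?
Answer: 2687344/829 ≈ 3241.7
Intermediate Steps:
h(u) = 2*u/(42 + u) (h(u) = (u + u)/(u + 42) = (2*u)/(42 + u) = 2*u/(42 + u))
h(137/(-23)) + 3242 = 2*(137/(-23))/(42 + 137/(-23)) + 3242 = 2*(137*(-1/23))/(42 + 137*(-1/23)) + 3242 = 2*(-137/23)/(42 - 137/23) + 3242 = 2*(-137/23)/(829/23) + 3242 = 2*(-137/23)*(23/829) + 3242 = -274/829 + 3242 = 2687344/829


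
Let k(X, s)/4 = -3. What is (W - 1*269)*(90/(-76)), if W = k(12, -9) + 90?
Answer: 8595/38 ≈ 226.18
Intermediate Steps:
k(X, s) = -12 (k(X, s) = 4*(-3) = -12)
W = 78 (W = -12 + 90 = 78)
(W - 1*269)*(90/(-76)) = (78 - 1*269)*(90/(-76)) = (78 - 269)*(90*(-1/76)) = -191*(-45/38) = 8595/38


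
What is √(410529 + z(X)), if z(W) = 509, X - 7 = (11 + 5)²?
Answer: √411038 ≈ 641.12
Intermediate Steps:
X = 263 (X = 7 + (11 + 5)² = 7 + 16² = 7 + 256 = 263)
√(410529 + z(X)) = √(410529 + 509) = √411038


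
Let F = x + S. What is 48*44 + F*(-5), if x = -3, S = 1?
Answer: 2122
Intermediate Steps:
F = -2 (F = -3 + 1 = -2)
48*44 + F*(-5) = 48*44 - 2*(-5) = 2112 + 10 = 2122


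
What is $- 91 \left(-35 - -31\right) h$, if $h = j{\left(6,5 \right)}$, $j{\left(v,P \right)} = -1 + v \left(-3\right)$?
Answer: $-6916$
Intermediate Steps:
$j{\left(v,P \right)} = -1 - 3 v$
$h = -19$ ($h = -1 - 18 = -19$)
$- 91 \left(-35 - -31\right) h = - 91 \left(-35 - -31\right) \left(-19\right) = - 91 \left(-35 + 31\right) \left(-19\right) = \left(-91\right) \left(-4\right) \left(-19\right) = 364 \left(-19\right) = -6916$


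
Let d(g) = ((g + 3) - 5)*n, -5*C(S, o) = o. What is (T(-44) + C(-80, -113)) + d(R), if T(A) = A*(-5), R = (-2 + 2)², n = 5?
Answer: 1163/5 ≈ 232.60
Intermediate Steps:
C(S, o) = -o/5
R = 0 (R = 0² = 0)
T(A) = -5*A
d(g) = -10 + 5*g (d(g) = ((g + 3) - 5)*5 = ((3 + g) - 5)*5 = (-2 + g)*5 = -10 + 5*g)
(T(-44) + C(-80, -113)) + d(R) = (-5*(-44) - ⅕*(-113)) + (-10 + 5*0) = (220 + 113/5) + (-10 + 0) = 1213/5 - 10 = 1163/5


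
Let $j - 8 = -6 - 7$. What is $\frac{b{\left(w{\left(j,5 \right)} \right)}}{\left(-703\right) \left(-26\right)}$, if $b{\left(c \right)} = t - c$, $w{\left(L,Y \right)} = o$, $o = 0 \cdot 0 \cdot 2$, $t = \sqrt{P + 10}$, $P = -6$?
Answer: $\frac{1}{9139} \approx 0.00010942$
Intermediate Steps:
$t = 2$ ($t = \sqrt{-6 + 10} = \sqrt{4} = 2$)
$o = 0$ ($o = 0 \cdot 2 = 0$)
$j = -5$ ($j = 8 - 13 = -5$)
$w{\left(L,Y \right)} = 0$
$b{\left(c \right)} = 2 - c$
$\frac{b{\left(w{\left(j,5 \right)} \right)}}{\left(-703\right) \left(-26\right)} = \frac{2 - 0}{\left(-703\right) \left(-26\right)} = \frac{2 + 0}{18278} = 2 \cdot \frac{1}{18278} = \frac{1}{9139}$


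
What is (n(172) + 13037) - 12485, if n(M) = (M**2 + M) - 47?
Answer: 30261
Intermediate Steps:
n(M) = -47 + M + M**2 (n(M) = (M + M**2) - 47 = -47 + M + M**2)
(n(172) + 13037) - 12485 = ((-47 + 172 + 172**2) + 13037) - 12485 = ((-47 + 172 + 29584) + 13037) - 12485 = (29709 + 13037) - 12485 = 42746 - 12485 = 30261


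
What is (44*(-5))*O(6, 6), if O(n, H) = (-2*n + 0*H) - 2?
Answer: 3080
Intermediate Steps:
O(n, H) = -2 - 2*n (O(n, H) = (-2*n + 0) - 2 = -2*n - 2 = -2 - 2*n)
(44*(-5))*O(6, 6) = (44*(-5))*(-2 - 2*6) = -220*(-2 - 12) = -220*(-14) = 3080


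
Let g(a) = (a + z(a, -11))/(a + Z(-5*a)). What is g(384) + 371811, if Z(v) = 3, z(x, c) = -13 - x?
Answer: 143890844/387 ≈ 3.7181e+5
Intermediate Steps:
g(a) = -13/(3 + a) (g(a) = (a + (-13 - a))/(a + 3) = -13/(3 + a))
g(384) + 371811 = -13/(3 + 384) + 371811 = -13/387 + 371811 = 143890844/387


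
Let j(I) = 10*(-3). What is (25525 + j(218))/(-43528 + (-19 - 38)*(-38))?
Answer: -25495/41362 ≈ -0.61639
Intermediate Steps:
j(I) = -30
(25525 + j(218))/(-43528 + (-19 - 38)*(-38)) = (25525 - 30)/(-43528 + (-19 - 38)*(-38)) = 25495/(-43528 - 57*(-38)) = 25495/(-43528 + 2166) = 25495/(-41362) = 25495*(-1/41362) = -25495/41362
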